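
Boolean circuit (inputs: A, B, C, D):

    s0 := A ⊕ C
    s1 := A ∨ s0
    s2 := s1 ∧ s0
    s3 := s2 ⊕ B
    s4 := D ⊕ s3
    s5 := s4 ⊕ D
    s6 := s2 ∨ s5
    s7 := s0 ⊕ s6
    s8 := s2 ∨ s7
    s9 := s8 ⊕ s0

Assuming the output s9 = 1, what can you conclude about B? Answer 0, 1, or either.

1

s9 = s8 ⊕ s0 must be 1, so s8 and s0 differ.
Every assignment with s9 = 1 has B = 1; there are 4 such assignment(s).
  A=0, B=1, C=0, D=0
  A=0, B=1, C=0, D=1
  A=1, B=1, C=1, D=0
  A=1, B=1, C=1, D=1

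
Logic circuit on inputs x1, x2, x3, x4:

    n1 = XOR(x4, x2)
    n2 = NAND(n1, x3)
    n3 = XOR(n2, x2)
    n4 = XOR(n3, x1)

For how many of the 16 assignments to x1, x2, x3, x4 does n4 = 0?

n4 = XOR(n3, x1) must be 0, so n3 and x1 are equal.
Enumerating the 16 input combinations, 8 give n4 = 0 and 8 give n4 = 1.

8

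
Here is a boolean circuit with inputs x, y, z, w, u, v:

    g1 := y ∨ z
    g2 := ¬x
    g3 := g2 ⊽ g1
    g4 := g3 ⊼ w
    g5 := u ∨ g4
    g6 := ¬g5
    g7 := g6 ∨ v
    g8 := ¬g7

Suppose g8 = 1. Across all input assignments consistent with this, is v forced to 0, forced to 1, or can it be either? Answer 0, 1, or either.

g8 = ¬g7 must be 1, so g7 = 0.
g7 = g6 ∨ v must be 0, so both g6 = 0 and v = 0.
g6 = ¬g5 must be 0, so g5 = 1.
Every assignment with g8 = 1 has v = 0; there are 31 such assignment(s).

0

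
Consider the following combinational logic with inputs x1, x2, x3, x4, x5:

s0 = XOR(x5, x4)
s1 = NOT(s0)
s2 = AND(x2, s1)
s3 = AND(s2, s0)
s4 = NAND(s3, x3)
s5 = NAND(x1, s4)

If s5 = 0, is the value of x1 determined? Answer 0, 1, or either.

s5 = NAND(x1, s4) must be 0, so both x1 = 1 and s4 = 1.
Every assignment with s5 = 0 has x1 = 1; there are 16 such assignment(s).

1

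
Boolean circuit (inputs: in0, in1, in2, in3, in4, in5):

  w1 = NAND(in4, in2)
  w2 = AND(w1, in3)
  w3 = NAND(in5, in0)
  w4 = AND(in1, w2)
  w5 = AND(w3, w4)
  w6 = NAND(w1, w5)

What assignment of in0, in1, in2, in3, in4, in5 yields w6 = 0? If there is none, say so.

in0=0 in1=1 in2=1 in3=1 in4=0 in5=0

w6 = NAND(w1, w5) must be 0, so both w1 = 1 and w5 = 1.
w1 = NAND(in4, in2) must be 1, so at least one of in4, in2 is 0.
w5 = AND(w3, w4) must be 1, so both w3 = 1 and w4 = 1.
Check with in0=0 in1=1 in2=1 in3=1 in4=0 in5=0:
w1 = NAND(in4, in2) = NAND(0, 1) = 1
w2 = AND(w1, in3) = AND(1, 1) = 1
w3 = NAND(in5, in0) = NAND(0, 0) = 1
w4 = AND(in1, w2) = AND(1, 1) = 1
w5 = AND(w3, w4) = AND(1, 1) = 1
w6 = NAND(w1, w5) = NAND(1, 1) = 0
So w6 = 0 as required.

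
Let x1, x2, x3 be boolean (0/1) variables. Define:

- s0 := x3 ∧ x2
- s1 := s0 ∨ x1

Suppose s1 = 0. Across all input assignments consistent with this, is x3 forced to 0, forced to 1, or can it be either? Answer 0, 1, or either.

either

Both values of x3 occur among assignments with s1 = 0:
  x3=0: x1=0, x2=0, x3=0
  x3=1: x1=0, x2=0, x3=1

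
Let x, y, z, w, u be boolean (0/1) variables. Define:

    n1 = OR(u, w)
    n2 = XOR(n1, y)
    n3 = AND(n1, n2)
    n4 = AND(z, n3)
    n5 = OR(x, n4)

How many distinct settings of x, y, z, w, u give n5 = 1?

n5 = OR(x, n4) must be 1, so at least one of x, n4 is 1.
Enumerating the 32 input combinations, 19 give n5 = 1 and 13 give n5 = 0.

19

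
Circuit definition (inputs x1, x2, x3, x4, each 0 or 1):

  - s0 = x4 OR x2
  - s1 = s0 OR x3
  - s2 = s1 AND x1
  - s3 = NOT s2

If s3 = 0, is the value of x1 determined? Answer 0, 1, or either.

s3 = NOT s2 must be 0, so s2 = 1.
Every assignment with s3 = 0 has x1 = 1; there are 7 such assignment(s).

1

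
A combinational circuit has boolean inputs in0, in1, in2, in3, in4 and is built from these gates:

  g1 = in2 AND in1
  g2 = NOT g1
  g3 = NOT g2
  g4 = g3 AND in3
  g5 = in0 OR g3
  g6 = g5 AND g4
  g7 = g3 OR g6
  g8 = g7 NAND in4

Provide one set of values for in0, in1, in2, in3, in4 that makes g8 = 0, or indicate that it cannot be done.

g8 = g7 NAND in4 must be 0, so both g7 = 1 and in4 = 1.
Check with in0=0, in1=1, in2=1, in3=1, in4=1:
g1 = in2 AND in1 = 1 AND 1 = 1
g2 = NOT g1 = NOT 1 = 0
g3 = NOT g2 = NOT 0 = 1
g4 = g3 AND in3 = 1 AND 1 = 1
g5 = in0 OR g3 = 0 OR 1 = 1
g6 = g5 AND g4 = 1 AND 1 = 1
g7 = g3 OR g6 = 1 OR 1 = 1
g8 = g7 NAND in4 = 1 NAND 1 = 0
So g8 = 0 as required.

in0=0, in1=1, in2=1, in3=1, in4=1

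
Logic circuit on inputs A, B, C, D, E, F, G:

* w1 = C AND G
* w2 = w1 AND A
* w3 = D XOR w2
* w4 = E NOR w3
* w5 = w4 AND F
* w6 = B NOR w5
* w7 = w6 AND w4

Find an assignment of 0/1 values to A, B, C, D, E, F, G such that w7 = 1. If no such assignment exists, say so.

w7 = w6 AND w4 must be 1, so both w6 = 1 and w4 = 1.
Check with A=1, B=0, C=1, D=0, E=0, F=0, G=0:
w1 = C AND G = 1 AND 0 = 0
w2 = w1 AND A = 0 AND 1 = 0
w3 = D XOR w2 = 0 XOR 0 = 0
w4 = E NOR w3 = 0 NOR 0 = 1
w5 = w4 AND F = 1 AND 0 = 0
w6 = B NOR w5 = 0 NOR 0 = 1
w7 = w6 AND w4 = 1 AND 1 = 1
So w7 = 1 as required.

A=1, B=0, C=1, D=0, E=0, F=0, G=0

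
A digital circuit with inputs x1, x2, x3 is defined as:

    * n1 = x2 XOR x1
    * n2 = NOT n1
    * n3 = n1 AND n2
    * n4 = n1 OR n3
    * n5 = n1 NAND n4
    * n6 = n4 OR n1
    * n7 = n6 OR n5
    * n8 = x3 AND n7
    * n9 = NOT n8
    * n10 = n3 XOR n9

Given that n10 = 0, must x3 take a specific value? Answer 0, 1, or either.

n10 = n3 XOR n9 must be 0, so n3 and n9 are equal.
Every assignment with n10 = 0 has x3 = 1; there are 4 such assignment(s).
  x1=0, x2=0, x3=1
  x1=0, x2=1, x3=1
  x1=1, x2=0, x3=1
  x1=1, x2=1, x3=1

1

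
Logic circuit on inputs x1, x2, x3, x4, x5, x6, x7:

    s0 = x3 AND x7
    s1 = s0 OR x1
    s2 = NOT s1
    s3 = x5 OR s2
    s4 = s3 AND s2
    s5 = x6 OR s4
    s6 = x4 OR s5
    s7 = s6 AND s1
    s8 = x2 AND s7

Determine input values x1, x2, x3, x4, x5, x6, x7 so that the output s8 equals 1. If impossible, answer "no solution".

x1=1, x2=1, x3=0, x4=0, x5=0, x6=1, x7=1

Check with x1=1, x2=1, x3=0, x4=0, x5=0, x6=1, x7=1:
s0 = x3 AND x7 = 0 AND 1 = 0
s1 = s0 OR x1 = 0 OR 1 = 1
s2 = NOT s1 = NOT 1 = 0
s3 = x5 OR s2 = 0 OR 0 = 0
s4 = s3 AND s2 = 0 AND 0 = 0
s5 = x6 OR s4 = 1 OR 0 = 1
s6 = x4 OR s5 = 0 OR 1 = 1
s7 = s6 AND s1 = 1 AND 1 = 1
s8 = x2 AND s7 = 1 AND 1 = 1
So s8 = 1 as required.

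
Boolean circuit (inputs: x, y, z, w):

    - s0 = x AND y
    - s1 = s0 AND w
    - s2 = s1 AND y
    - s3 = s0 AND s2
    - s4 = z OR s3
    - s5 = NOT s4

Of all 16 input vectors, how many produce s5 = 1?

7

s5 = NOT s4 must be 1, so s4 = 0.
Enumerating the 16 input combinations, 7 give s5 = 1 and 9 give s5 = 0.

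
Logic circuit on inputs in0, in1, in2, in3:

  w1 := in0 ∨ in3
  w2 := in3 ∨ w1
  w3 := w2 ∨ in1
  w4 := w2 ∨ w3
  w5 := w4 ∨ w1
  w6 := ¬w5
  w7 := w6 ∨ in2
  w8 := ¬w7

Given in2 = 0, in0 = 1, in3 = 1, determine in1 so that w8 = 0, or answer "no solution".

With in2 = 0, in0 = 1, in3 = 1 fixed, none of the 2 settings of in1 give w8 = 0.
For example, with in1=1:
w1 = in0 ∨ in3 = 1 ∨ 1 = 1
w2 = in3 ∨ w1 = 1 ∨ 1 = 1
w3 = w2 ∨ in1 = 1 ∨ 1 = 1
w4 = w2 ∨ w3 = 1 ∨ 1 = 1
w5 = w4 ∨ w1 = 1 ∨ 1 = 1
w6 = ¬w5 = ¬1 = 0
w7 = w6 ∨ in2 = 0 ∨ 0 = 0
w8 = ¬w7 = ¬0 = 1
giving w8 = 1 ≠ 0.

no solution exists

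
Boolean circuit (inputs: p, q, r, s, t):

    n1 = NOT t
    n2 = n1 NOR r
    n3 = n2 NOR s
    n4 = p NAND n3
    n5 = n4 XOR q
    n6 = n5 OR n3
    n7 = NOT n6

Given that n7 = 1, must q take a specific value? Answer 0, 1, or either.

1

n7 = NOT n6 must be 1, so n6 = 0.
n6 = n5 OR n3 must be 0, so both n5 = 0 and n3 = 0.
Every assignment with n7 = 1 has q = 1; there are 10 such assignment(s).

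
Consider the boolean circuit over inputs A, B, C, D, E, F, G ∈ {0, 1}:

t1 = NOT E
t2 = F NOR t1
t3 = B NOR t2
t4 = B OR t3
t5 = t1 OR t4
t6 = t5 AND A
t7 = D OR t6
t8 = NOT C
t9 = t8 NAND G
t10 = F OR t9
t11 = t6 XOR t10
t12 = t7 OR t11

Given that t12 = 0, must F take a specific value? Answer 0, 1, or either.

0

t12 = t7 OR t11 must be 0, so both t7 = 0 and t11 = 0.
t7 = D OR t6 must be 0, so both D = 0 and t6 = 0.
Every assignment with t12 = 0 has F = 0; there are 5 such assignment(s).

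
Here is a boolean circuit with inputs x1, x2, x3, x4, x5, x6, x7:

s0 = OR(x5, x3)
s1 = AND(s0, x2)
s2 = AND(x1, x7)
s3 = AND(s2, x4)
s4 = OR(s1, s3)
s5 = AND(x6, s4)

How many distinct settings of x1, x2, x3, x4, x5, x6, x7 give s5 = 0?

s5 = AND(x6, s4) must be 0, so at least one of x6, s4 is 0.
Enumerating the 128 input combinations, 99 give s5 = 0 and 29 give s5 = 1.

99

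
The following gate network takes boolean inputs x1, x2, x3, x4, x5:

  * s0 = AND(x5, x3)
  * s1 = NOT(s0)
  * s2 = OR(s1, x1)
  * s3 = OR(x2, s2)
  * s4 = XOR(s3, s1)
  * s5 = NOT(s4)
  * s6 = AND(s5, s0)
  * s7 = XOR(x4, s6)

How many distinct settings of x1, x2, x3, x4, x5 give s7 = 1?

16

s7 = XOR(x4, s6) must be 1, so x4 and s6 differ.
Enumerating the 32 input combinations, 16 give s7 = 1 and 16 give s7 = 0.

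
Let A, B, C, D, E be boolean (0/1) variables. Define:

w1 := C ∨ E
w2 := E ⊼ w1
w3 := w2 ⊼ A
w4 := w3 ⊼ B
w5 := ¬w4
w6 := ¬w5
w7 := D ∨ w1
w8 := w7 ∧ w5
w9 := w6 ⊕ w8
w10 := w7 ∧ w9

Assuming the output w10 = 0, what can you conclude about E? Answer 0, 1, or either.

0

w10 = w7 ∧ w9 must be 0, so at least one of w7, w9 is 0.
Every assignment with w10 = 0 has E = 0; there are 4 such assignment(s).
  A=0, B=0, C=0, D=0, E=0
  A=0, B=1, C=0, D=0, E=0
  A=1, B=0, C=0, D=0, E=0
  A=1, B=1, C=0, D=0, E=0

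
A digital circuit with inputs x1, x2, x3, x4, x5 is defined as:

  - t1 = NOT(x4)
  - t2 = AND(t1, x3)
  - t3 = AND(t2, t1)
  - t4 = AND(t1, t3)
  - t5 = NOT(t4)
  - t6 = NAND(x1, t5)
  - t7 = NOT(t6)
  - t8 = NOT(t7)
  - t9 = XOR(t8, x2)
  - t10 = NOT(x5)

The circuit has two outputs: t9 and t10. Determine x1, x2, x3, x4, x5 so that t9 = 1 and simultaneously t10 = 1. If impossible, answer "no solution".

Check with x1=1, x2=0, x3=1, x4=0, x5=0:
t1 = NOT(x4) = NOT 0 = 1
t2 = AND(t1, x3) = AND(1, 1) = 1
t3 = AND(t2, t1) = AND(1, 1) = 1
t4 = AND(t1, t3) = AND(1, 1) = 1
t5 = NOT(t4) = NOT 1 = 0
t6 = NAND(x1, t5) = NAND(1, 0) = 1
t7 = NOT(t6) = NOT 1 = 0
t8 = NOT(t7) = NOT 0 = 1
t9 = XOR(t8, x2) = XOR(1, 0) = 1
t10 = NOT(x5) = NOT 0 = 1
So t9 = 1 and t10 = 1.

x1=1, x2=0, x3=1, x4=0, x5=0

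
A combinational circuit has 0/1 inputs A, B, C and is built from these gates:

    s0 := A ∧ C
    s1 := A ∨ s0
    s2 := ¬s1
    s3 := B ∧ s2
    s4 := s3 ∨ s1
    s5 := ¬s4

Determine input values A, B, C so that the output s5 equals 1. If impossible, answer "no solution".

A=0, B=0, C=1

Check with A=0, B=0, C=1:
s0 = A ∧ C = 0 ∧ 1 = 0
s1 = A ∨ s0 = 0 ∨ 0 = 0
s2 = ¬s1 = ¬0 = 1
s3 = B ∧ s2 = 0 ∧ 1 = 0
s4 = s3 ∨ s1 = 0 ∨ 0 = 0
s5 = ¬s4 = ¬0 = 1
So s5 = 1 as required.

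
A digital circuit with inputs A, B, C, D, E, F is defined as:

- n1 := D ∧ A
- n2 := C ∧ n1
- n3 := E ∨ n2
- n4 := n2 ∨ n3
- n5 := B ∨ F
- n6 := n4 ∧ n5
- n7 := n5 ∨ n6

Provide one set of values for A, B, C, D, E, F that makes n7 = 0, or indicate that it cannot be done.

A=1, B=0, C=1, D=1, E=0, F=0

Check with A=1, B=0, C=1, D=1, E=0, F=0:
n1 = D ∧ A = 1 ∧ 1 = 1
n2 = C ∧ n1 = 1 ∧ 1 = 1
n3 = E ∨ n2 = 0 ∨ 1 = 1
n4 = n2 ∨ n3 = 1 ∨ 1 = 1
n5 = B ∨ F = 0 ∨ 0 = 0
n6 = n4 ∧ n5 = 1 ∧ 0 = 0
n7 = n5 ∨ n6 = 0 ∨ 0 = 0
So n7 = 0 as required.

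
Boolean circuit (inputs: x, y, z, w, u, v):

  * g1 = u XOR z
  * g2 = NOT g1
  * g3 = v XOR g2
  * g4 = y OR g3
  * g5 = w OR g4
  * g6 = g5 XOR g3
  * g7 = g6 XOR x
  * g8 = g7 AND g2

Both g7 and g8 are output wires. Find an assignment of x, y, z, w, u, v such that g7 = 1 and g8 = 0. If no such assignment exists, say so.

Check with x=0 y=1 z=0 w=0 u=1 v=0:
g1 = u XOR z = 1 XOR 0 = 1
g2 = NOT g1 = NOT 1 = 0
g3 = v XOR g2 = 0 XOR 0 = 0
g4 = y OR g3 = 1 OR 0 = 1
g5 = w OR g4 = 0 OR 1 = 1
g6 = g5 XOR g3 = 1 XOR 0 = 1
g7 = g6 XOR x = 1 XOR 0 = 1
g8 = g7 AND g2 = 1 AND 0 = 0
So g7 = 1 and g8 = 0.

x=0 y=1 z=0 w=0 u=1 v=0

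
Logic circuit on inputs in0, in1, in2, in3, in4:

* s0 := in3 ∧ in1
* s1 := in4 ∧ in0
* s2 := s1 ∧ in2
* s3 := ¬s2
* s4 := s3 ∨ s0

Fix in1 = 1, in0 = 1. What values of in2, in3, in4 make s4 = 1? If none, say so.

in2=1 in3=0 in4=0

Check with in1 = 1, in0 = 1 and in2=1, in3=0, in4=0:
s0 = in3 ∧ in1 = 0 ∧ 1 = 0
s1 = in4 ∧ in0 = 0 ∧ 1 = 0
s2 = s1 ∧ in2 = 0 ∧ 1 = 0
s3 = ¬s2 = ¬0 = 1
s4 = s3 ∨ s0 = 1 ∨ 0 = 1
So s4 = 1.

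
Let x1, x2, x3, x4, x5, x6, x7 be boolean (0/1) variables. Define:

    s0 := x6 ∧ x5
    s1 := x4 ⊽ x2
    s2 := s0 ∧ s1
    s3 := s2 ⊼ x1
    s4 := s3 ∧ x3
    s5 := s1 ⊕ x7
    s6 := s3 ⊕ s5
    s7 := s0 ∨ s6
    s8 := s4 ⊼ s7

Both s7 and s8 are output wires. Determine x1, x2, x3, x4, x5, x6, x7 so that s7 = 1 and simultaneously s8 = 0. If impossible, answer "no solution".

Check with x1=0, x2=0, x3=1, x4=1, x5=0, x6=0, x7=0:
s0 = x6 ∧ x5 = 0 ∧ 0 = 0
s1 = x4 ⊽ x2 = 1 ⊽ 0 = 0
s2 = s0 ∧ s1 = 0 ∧ 0 = 0
s3 = s2 ⊼ x1 = 0 ⊼ 0 = 1
s4 = s3 ∧ x3 = 1 ∧ 1 = 1
s5 = s1 ⊕ x7 = 0 ⊕ 0 = 0
s6 = s3 ⊕ s5 = 1 ⊕ 0 = 1
s7 = s0 ∨ s6 = 0 ∨ 1 = 1
s8 = s4 ⊼ s7 = 1 ⊼ 1 = 0
So s7 = 1 and s8 = 0.

x1=0, x2=0, x3=1, x4=1, x5=0, x6=0, x7=0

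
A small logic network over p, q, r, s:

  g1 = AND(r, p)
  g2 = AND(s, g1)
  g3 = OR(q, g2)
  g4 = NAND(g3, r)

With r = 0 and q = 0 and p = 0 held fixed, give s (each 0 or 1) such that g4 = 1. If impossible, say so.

Check with r = 0 and q = 0 and p = 0 and s=0:
g1 = AND(r, p) = AND(0, 0) = 0
g2 = AND(s, g1) = AND(0, 0) = 0
g3 = OR(q, g2) = OR(0, 0) = 0
g4 = NAND(g3, r) = NAND(0, 0) = 1
So g4 = 1.

s=0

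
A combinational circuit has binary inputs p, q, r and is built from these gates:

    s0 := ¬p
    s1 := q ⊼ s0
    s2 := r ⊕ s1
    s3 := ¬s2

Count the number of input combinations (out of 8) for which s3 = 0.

4

s3 = ¬s2 must be 0, so s2 = 1.
Satisfying assignments:
  p=0, q=0, r=0
  p=0, q=1, r=1
  p=1, q=0, r=0
  p=1, q=1, r=0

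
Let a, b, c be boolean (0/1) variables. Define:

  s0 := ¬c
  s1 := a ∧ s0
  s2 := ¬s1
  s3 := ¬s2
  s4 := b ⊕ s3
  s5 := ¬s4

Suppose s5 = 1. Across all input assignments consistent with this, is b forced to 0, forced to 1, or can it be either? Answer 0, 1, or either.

Both values of b occur among assignments with s5 = 1:
  b=0: a=0, b=0, c=0
  b=1: a=1, b=1, c=0

either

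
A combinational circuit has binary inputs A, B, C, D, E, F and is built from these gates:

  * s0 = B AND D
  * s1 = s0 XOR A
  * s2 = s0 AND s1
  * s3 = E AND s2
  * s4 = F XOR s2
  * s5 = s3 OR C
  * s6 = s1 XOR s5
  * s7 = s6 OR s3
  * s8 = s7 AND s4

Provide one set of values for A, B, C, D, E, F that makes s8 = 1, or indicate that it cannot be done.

A=1, B=0, C=0, D=0, E=0, F=1

s8 = s7 AND s4 must be 1, so both s7 = 1 and s4 = 1.
Check with A=1, B=0, C=0, D=0, E=0, F=1:
s0 = B AND D = 0 AND 0 = 0
s1 = s0 XOR A = 0 XOR 1 = 1
s2 = s0 AND s1 = 0 AND 1 = 0
s3 = E AND s2 = 0 AND 0 = 0
s4 = F XOR s2 = 1 XOR 0 = 1
s5 = s3 OR C = 0 OR 0 = 0
s6 = s1 XOR s5 = 1 XOR 0 = 1
s7 = s6 OR s3 = 1 OR 0 = 1
s8 = s7 AND s4 = 1 AND 1 = 1
So s8 = 1 as required.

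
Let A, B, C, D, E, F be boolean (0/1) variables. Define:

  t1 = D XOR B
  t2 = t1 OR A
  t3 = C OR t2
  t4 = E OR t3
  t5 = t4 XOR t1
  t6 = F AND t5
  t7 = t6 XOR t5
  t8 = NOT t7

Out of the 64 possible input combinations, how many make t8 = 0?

14

t8 = NOT t7 must be 0, so t7 = 1.
t7 = t6 XOR t5 must be 1, so t6 and t5 differ.
Enumerating the 64 input combinations, 14 give t8 = 0 and 50 give t8 = 1.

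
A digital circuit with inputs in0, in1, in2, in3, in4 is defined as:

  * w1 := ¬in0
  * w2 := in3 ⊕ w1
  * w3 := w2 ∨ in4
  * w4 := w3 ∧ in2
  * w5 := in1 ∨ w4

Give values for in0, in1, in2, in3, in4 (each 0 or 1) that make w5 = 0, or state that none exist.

in0=0, in1=0, in2=0, in3=0, in4=1

Check with in0=0, in1=0, in2=0, in3=0, in4=1:
w1 = ¬in0 = ¬0 = 1
w2 = in3 ⊕ w1 = 0 ⊕ 1 = 1
w3 = w2 ∨ in4 = 1 ∨ 1 = 1
w4 = w3 ∧ in2 = 1 ∧ 0 = 0
w5 = in1 ∨ w4 = 0 ∨ 0 = 0
So w5 = 0 as required.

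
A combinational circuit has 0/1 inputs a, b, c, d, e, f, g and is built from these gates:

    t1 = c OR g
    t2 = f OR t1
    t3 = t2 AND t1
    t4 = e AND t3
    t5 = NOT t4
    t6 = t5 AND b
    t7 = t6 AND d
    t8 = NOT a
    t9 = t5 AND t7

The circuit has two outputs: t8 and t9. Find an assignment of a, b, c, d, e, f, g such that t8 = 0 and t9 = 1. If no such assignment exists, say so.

Check with a=1, b=1, c=1, d=1, e=0, f=0, g=1:
t1 = c OR g = 1 OR 1 = 1
t2 = f OR t1 = 0 OR 1 = 1
t3 = t2 AND t1 = 1 AND 1 = 1
t4 = e AND t3 = 0 AND 1 = 0
t5 = NOT t4 = NOT 0 = 1
t6 = t5 AND b = 1 AND 1 = 1
t7 = t6 AND d = 1 AND 1 = 1
t8 = NOT a = NOT 1 = 0
t9 = t5 AND t7 = 1 AND 1 = 1
So t8 = 0 and t9 = 1.

a=1, b=1, c=1, d=1, e=0, f=0, g=1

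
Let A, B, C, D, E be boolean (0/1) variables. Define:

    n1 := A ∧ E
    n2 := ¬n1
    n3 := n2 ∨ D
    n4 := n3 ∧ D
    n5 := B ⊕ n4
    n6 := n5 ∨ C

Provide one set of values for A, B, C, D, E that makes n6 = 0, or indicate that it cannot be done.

Check with A=1, B=1, C=0, D=1, E=1:
n1 = A ∧ E = 1 ∧ 1 = 1
n2 = ¬n1 = ¬1 = 0
n3 = n2 ∨ D = 0 ∨ 1 = 1
n4 = n3 ∧ D = 1 ∧ 1 = 1
n5 = B ⊕ n4 = 1 ⊕ 1 = 0
n6 = n5 ∨ C = 0 ∨ 0 = 0
So n6 = 0 as required.

A=1, B=1, C=0, D=1, E=1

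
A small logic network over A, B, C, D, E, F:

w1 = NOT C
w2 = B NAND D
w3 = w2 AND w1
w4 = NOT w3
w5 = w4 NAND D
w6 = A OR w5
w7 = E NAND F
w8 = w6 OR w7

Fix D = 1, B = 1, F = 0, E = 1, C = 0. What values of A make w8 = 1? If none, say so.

A=0

Check with D = 1, B = 1, F = 0, E = 1, C = 0 and A=0:
w1 = NOT C = NOT 0 = 1
w2 = B NAND D = 1 NAND 1 = 0
w3 = w2 AND w1 = 0 AND 1 = 0
w4 = NOT w3 = NOT 0 = 1
w5 = w4 NAND D = 1 NAND 1 = 0
w6 = A OR w5 = 0 OR 0 = 0
w7 = E NAND F = 1 NAND 0 = 1
w8 = w6 OR w7 = 0 OR 1 = 1
So w8 = 1.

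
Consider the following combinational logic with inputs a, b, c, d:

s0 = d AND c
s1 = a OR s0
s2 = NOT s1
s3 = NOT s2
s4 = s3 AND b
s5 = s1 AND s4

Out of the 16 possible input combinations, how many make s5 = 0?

11

s5 = s1 AND s4 must be 0, so at least one of s1, s4 is 0.
Enumerating the 16 input combinations, 11 give s5 = 0 and 5 give s5 = 1.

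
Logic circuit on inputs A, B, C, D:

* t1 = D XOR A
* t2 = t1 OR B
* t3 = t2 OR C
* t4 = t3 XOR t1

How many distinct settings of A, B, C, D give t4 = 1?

t4 = t3 XOR t1 must be 1, so t3 and t1 differ.
Satisfying assignments:
  A=0, B=0, C=1, D=0
  A=0, B=1, C=0, D=0
  A=0, B=1, C=1, D=0
  A=1, B=0, C=1, D=1
  A=1, B=1, C=0, D=1
  A=1, B=1, C=1, D=1

6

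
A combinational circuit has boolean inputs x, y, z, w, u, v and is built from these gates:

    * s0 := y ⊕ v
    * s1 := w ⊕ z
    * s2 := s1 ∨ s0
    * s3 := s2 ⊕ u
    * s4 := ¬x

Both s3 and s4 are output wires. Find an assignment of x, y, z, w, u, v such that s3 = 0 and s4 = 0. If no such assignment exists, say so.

Check with x=1 y=1 z=0 w=1 u=1 v=1:
s0 = y ⊕ v = 1 ⊕ 1 = 0
s1 = w ⊕ z = 1 ⊕ 0 = 1
s2 = s1 ∨ s0 = 1 ∨ 0 = 1
s3 = s2 ⊕ u = 1 ⊕ 1 = 0
s4 = ¬x = ¬1 = 0
So s3 = 0 and s4 = 0.

x=1 y=1 z=0 w=1 u=1 v=1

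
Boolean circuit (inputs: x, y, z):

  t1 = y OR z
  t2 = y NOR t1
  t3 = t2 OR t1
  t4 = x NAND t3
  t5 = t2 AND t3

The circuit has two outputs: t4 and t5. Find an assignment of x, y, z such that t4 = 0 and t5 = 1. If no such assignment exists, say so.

x=1 y=0 z=0

Check with x=1 y=0 z=0:
t1 = y OR z = 0 OR 0 = 0
t2 = y NOR t1 = 0 NOR 0 = 1
t3 = t2 OR t1 = 1 OR 0 = 1
t4 = x NAND t3 = 1 NAND 1 = 0
t5 = t2 AND t3 = 1 AND 1 = 1
So t4 = 0 and t5 = 1.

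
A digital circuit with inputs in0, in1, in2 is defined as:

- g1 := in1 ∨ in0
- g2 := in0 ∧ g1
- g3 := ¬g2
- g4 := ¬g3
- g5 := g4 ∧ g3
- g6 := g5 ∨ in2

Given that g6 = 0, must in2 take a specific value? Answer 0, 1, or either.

g6 = g5 ∨ in2 must be 0, so both g5 = 0 and in2 = 0.
g5 = g4 ∧ g3 must be 0, so at least one of g4, g3 is 0.
Every assignment with g6 = 0 has in2 = 0; there are 4 such assignment(s).
  in0=0, in1=0, in2=0
  in0=0, in1=1, in2=0
  in0=1, in1=0, in2=0
  in0=1, in1=1, in2=0

0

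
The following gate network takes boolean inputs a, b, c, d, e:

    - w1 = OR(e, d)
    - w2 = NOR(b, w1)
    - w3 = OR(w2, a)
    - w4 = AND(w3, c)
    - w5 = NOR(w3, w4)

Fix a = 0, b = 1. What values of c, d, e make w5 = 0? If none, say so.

With a = 0, b = 1 fixed, none of the 8 settings of c, d, e give w5 = 0.
For example, with c=1, d=0, e=1:
w1 = OR(e, d) = OR(1, 0) = 1
w2 = NOR(b, w1) = NOR(1, 1) = 0
w3 = OR(w2, a) = OR(0, 0) = 0
w4 = AND(w3, c) = AND(0, 1) = 0
w5 = NOR(w3, w4) = NOR(0, 0) = 1
giving w5 = 1 ≠ 0.

no solution exists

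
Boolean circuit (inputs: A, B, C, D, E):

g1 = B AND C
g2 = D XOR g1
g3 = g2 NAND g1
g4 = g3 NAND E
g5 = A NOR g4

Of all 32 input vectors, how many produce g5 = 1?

g5 = A NOR g4 must be 1, so both A = 0 and g4 = 0.
Enumerating the 32 input combinations, 7 give g5 = 1 and 25 give g5 = 0.

7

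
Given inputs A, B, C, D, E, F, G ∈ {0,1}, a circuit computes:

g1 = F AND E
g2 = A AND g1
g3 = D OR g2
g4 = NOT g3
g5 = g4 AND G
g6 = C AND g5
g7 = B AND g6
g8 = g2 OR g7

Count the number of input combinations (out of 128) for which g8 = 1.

23

g8 = g2 OR g7 must be 1, so at least one of g2, g7 is 1.
Enumerating the 128 input combinations, 23 give g8 = 1 and 105 give g8 = 0.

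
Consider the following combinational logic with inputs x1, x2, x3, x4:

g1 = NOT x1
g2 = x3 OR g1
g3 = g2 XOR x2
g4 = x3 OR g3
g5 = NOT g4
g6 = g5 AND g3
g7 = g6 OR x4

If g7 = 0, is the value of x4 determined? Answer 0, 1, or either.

0

g7 = g6 OR x4 must be 0, so both g6 = 0 and x4 = 0.
Every assignment with g7 = 0 has x4 = 0; there are 8 such assignment(s).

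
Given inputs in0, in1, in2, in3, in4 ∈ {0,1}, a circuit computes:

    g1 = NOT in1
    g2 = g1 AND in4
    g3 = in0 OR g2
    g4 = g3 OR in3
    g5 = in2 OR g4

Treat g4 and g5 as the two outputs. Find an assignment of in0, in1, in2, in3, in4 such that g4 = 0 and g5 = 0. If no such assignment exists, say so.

in0=0, in1=1, in2=0, in3=0, in4=0

Check with in0=0, in1=1, in2=0, in3=0, in4=0:
g1 = NOT in1 = NOT 1 = 0
g2 = g1 AND in4 = 0 AND 0 = 0
g3 = in0 OR g2 = 0 OR 0 = 0
g4 = g3 OR in3 = 0 OR 0 = 0
g5 = in2 OR g4 = 0 OR 0 = 0
So g4 = 0 and g5 = 0.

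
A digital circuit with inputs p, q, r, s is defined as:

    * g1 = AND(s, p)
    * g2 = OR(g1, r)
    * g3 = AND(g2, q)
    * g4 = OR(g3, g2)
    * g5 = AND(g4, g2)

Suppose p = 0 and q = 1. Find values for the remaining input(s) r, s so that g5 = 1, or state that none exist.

g5 = AND(g4, g2) must be 1, so both g4 = 1 and g2 = 1.
Check with p = 0 and q = 1 and r=1, s=0:
g1 = AND(s, p) = AND(0, 0) = 0
g2 = OR(g1, r) = OR(0, 1) = 1
g3 = AND(g2, q) = AND(1, 1) = 1
g4 = OR(g3, g2) = OR(1, 1) = 1
g5 = AND(g4, g2) = AND(1, 1) = 1
So g5 = 1.

r=1, s=0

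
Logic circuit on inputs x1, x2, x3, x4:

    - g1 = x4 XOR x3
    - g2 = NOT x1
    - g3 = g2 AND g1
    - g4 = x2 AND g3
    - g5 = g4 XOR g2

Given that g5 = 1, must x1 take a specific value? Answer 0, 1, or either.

g5 = g4 XOR g2 must be 1, so g4 and g2 differ.
Every assignment with g5 = 1 has x1 = 0; there are 6 such assignment(s).

0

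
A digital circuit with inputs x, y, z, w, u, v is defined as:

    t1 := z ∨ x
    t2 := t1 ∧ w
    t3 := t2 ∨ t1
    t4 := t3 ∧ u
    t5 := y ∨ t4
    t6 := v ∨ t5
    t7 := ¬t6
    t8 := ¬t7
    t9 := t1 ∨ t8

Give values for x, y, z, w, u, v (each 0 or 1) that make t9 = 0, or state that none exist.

x=0, y=0, z=0, w=0, u=1, v=0

t9 = t1 ∨ t8 must be 0, so both t1 = 0 and t8 = 0.
t1 = z ∨ x must be 0, so both z = 0 and x = 0.
Check with x=0, y=0, z=0, w=0, u=1, v=0:
t1 = z ∨ x = 0 ∨ 0 = 0
t2 = t1 ∧ w = 0 ∧ 0 = 0
t3 = t2 ∨ t1 = 0 ∨ 0 = 0
t4 = t3 ∧ u = 0 ∧ 1 = 0
t5 = y ∨ t4 = 0 ∨ 0 = 0
t6 = v ∨ t5 = 0 ∨ 0 = 0
t7 = ¬t6 = ¬0 = 1
t8 = ¬t7 = ¬1 = 0
t9 = t1 ∨ t8 = 0 ∨ 0 = 0
So t9 = 0 as required.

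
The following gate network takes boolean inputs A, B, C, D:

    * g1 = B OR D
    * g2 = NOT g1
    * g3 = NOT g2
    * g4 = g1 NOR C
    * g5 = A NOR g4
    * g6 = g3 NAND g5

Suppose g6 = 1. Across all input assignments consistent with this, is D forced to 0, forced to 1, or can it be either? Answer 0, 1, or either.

Both values of D occur among assignments with g6 = 1:
  D=0: A=0, B=0, C=0, D=0
  D=1: A=1, B=0, C=0, D=1

either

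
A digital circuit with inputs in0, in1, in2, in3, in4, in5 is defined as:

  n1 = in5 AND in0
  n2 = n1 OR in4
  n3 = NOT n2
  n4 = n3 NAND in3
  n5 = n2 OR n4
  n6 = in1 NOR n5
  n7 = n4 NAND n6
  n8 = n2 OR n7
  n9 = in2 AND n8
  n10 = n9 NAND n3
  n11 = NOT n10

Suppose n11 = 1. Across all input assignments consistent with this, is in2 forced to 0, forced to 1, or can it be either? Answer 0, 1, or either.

n11 = NOT n10 must be 1, so n10 = 0.
n10 = n9 NAND n3 must be 0, so both n9 = 1 and n3 = 1.
n9 = in2 AND n8 must be 1, so both in2 = 1 and n8 = 1.
Every assignment with n11 = 1 has in2 = 1; there are 12 such assignment(s).

1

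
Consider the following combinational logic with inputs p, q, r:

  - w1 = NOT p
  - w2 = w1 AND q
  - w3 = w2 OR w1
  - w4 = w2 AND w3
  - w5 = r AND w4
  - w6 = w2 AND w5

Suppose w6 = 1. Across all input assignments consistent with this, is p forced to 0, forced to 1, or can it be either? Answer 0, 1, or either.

0

w6 = w2 AND w5 must be 1, so both w2 = 1 and w5 = 1.
w2 = w1 AND q must be 1, so both w1 = 1 and q = 1.
w5 = r AND w4 must be 1, so both r = 1 and w4 = 1.
Every assignment with w6 = 1 has p = 0; there are 1 such assignment(s).
  p=0, q=1, r=1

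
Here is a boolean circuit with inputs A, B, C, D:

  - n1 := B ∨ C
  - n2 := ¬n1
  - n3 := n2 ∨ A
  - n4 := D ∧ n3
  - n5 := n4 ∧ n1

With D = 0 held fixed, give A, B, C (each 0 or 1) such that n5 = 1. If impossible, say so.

no solution exists

With D = 0 fixed, none of the 8 settings of A, B, C give n5 = 1.
For example, with A=0, B=0, C=1:
n1 = B ∨ C = 0 ∨ 1 = 1
n2 = ¬n1 = ¬1 = 0
n3 = n2 ∨ A = 0 ∨ 0 = 0
n4 = D ∧ n3 = 0 ∧ 0 = 0
n5 = n4 ∧ n1 = 0 ∧ 1 = 0
giving n5 = 0 ≠ 1.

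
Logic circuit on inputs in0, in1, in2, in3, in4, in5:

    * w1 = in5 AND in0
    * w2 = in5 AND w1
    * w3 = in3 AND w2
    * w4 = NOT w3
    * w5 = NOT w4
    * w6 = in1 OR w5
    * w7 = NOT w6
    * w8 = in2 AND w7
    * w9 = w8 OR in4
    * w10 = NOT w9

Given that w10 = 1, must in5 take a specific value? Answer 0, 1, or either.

either

Both values of in5 occur among assignments with w10 = 1:
  in5=0: in0=0, in1=0, in2=0, in3=0, in4=0, in5=0
  in5=1: in0=0, in1=0, in2=0, in3=0, in4=0, in5=1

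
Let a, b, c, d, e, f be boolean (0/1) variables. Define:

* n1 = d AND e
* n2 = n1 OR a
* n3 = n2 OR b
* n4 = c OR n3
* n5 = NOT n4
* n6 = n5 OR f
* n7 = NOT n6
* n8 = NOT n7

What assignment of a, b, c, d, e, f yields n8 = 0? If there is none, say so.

a=1, b=1, c=1, d=0, e=1, f=0

Check with a=1, b=1, c=1, d=0, e=1, f=0:
n1 = d AND e = 0 AND 1 = 0
n2 = n1 OR a = 0 OR 1 = 1
n3 = n2 OR b = 1 OR 1 = 1
n4 = c OR n3 = 1 OR 1 = 1
n5 = NOT n4 = NOT 1 = 0
n6 = n5 OR f = 0 OR 0 = 0
n7 = NOT n6 = NOT 0 = 1
n8 = NOT n7 = NOT 1 = 0
So n8 = 0 as required.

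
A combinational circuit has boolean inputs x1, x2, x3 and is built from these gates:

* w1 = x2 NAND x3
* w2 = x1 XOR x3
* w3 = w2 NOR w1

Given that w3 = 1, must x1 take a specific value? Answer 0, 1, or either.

w3 = w2 NOR w1 must be 1, so both w2 = 0 and w1 = 0.
Every assignment with w3 = 1 has x1 = 1; there are 1 such assignment(s).
  x1=1, x2=1, x3=1

1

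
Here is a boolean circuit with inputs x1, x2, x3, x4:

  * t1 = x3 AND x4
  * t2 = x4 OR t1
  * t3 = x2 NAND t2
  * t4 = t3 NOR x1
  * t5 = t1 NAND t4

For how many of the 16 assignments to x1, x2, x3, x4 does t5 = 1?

t5 = t1 NAND t4 must be 1, so at least one of t1, t4 is 0.
Enumerating the 16 input combinations, 15 give t5 = 1 and 1 give t5 = 0.

15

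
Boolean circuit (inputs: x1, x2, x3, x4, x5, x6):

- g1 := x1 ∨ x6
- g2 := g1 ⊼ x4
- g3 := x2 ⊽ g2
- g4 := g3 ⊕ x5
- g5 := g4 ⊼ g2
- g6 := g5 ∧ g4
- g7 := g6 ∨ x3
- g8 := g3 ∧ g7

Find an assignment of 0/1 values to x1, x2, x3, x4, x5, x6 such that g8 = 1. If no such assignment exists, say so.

g8 = g3 ∧ g7 must be 1, so both g3 = 1 and g7 = 1.
g3 = x2 ⊽ g2 must be 1, so both x2 = 0 and g2 = 0.
g7 = g6 ∨ x3 must be 1, so at least one of g6, x3 is 1.
Check with x1=0, x2=0, x3=1, x4=1, x5=1, x6=1:
g1 = x1 ∨ x6 = 0 ∨ 1 = 1
g2 = g1 ⊼ x4 = 1 ⊼ 1 = 0
g3 = x2 ⊽ g2 = 0 ⊽ 0 = 1
g4 = g3 ⊕ x5 = 1 ⊕ 1 = 0
g5 = g4 ⊼ g2 = 0 ⊼ 0 = 1
g6 = g5 ∧ g4 = 1 ∧ 0 = 0
g7 = g6 ∨ x3 = 0 ∨ 1 = 1
g8 = g3 ∧ g7 = 1 ∧ 1 = 1
So g8 = 1 as required.

x1=0, x2=0, x3=1, x4=1, x5=1, x6=1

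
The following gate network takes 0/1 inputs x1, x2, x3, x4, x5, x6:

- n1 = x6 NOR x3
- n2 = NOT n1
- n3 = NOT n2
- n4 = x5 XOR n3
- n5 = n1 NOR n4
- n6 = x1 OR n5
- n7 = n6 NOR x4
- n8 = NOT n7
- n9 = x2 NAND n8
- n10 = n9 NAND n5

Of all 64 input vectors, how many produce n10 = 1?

n10 = n9 NAND n5 must be 1, so at least one of n9, n5 is 0.
Enumerating the 64 input combinations, 52 give n10 = 1 and 12 give n10 = 0.

52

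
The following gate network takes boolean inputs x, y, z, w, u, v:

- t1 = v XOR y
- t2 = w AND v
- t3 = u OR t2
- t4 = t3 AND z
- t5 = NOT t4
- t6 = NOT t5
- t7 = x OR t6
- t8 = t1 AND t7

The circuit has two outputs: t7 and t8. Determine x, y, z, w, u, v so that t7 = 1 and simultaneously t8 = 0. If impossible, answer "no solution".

Check with x=1 y=0 z=1 w=0 u=0 v=0:
t1 = v XOR y = 0 XOR 0 = 0
t2 = w AND v = 0 AND 0 = 0
t3 = u OR t2 = 0 OR 0 = 0
t4 = t3 AND z = 0 AND 1 = 0
t5 = NOT t4 = NOT 0 = 1
t6 = NOT t5 = NOT 1 = 0
t7 = x OR t6 = 1 OR 0 = 1
t8 = t1 AND t7 = 0 AND 1 = 0
So t7 = 1 and t8 = 0.

x=1 y=0 z=1 w=0 u=0 v=0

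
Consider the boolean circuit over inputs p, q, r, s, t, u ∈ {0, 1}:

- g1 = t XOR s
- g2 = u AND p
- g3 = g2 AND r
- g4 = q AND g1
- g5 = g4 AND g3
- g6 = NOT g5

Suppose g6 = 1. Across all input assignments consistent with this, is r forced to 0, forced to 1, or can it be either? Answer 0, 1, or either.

Both values of r occur among assignments with g6 = 1:
  r=0: p=0, q=0, r=0, s=0, t=0, u=0
  r=1: p=0, q=0, r=1, s=0, t=0, u=0

either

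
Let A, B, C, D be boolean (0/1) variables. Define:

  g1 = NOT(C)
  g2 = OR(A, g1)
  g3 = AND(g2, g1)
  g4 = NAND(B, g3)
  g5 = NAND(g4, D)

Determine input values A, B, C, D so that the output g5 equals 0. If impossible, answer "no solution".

g5 = NAND(g4, D) must be 0, so both g4 = 1 and D = 1.
g4 = NAND(B, g3) must be 1, so at least one of B, g3 is 0.
Check with A=0, B=0, C=0, D=1:
g1 = NOT(C) = NOT 0 = 1
g2 = OR(A, g1) = OR(0, 1) = 1
g3 = AND(g2, g1) = AND(1, 1) = 1
g4 = NAND(B, g3) = NAND(0, 1) = 1
g5 = NAND(g4, D) = NAND(1, 1) = 0
So g5 = 0 as required.

A=0, B=0, C=0, D=1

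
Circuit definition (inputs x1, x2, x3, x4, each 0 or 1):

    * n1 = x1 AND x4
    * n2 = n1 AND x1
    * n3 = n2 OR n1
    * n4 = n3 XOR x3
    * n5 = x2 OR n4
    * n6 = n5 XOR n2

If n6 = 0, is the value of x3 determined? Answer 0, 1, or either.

either

Both values of x3 occur among assignments with n6 = 0:
  x3=0: x1=0, x2=0, x3=0, x4=0
  x3=1: x1=1, x2=1, x3=1, x4=1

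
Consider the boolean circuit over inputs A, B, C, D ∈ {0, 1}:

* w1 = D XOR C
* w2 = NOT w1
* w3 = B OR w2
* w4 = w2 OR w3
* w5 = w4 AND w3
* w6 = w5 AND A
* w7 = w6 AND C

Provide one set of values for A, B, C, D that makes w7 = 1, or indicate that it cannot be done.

Check with A=1, B=1, C=1, D=0:
w1 = D XOR C = 0 XOR 1 = 1
w2 = NOT w1 = NOT 1 = 0
w3 = B OR w2 = 1 OR 0 = 1
w4 = w2 OR w3 = 0 OR 1 = 1
w5 = w4 AND w3 = 1 AND 1 = 1
w6 = w5 AND A = 1 AND 1 = 1
w7 = w6 AND C = 1 AND 1 = 1
So w7 = 1 as required.

A=1, B=1, C=1, D=0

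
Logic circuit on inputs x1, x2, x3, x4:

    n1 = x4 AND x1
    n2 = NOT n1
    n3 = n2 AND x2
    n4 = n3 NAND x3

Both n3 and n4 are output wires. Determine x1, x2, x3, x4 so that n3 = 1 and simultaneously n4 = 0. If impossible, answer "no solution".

x1=0, x2=1, x3=1, x4=1

Check with x1=0, x2=1, x3=1, x4=1:
n1 = x4 AND x1 = 1 AND 0 = 0
n2 = NOT n1 = NOT 0 = 1
n3 = n2 AND x2 = 1 AND 1 = 1
n4 = n3 NAND x3 = 1 NAND 1 = 0
So n3 = 1 and n4 = 0.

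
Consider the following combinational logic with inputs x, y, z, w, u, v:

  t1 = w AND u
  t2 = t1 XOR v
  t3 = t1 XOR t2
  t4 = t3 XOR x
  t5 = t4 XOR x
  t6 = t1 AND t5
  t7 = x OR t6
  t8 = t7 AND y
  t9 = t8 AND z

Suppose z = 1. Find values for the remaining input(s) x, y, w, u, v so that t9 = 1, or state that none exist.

Check with z = 1 and x=1, y=1, w=0, u=1, v=1:
t1 = w AND u = 0 AND 1 = 0
t2 = t1 XOR v = 0 XOR 1 = 1
t3 = t1 XOR t2 = 0 XOR 1 = 1
t4 = t3 XOR x = 1 XOR 1 = 0
t5 = t4 XOR x = 0 XOR 1 = 1
t6 = t1 AND t5 = 0 AND 1 = 0
t7 = x OR t6 = 1 OR 0 = 1
t8 = t7 AND y = 1 AND 1 = 1
t9 = t8 AND z = 1 AND 1 = 1
So t9 = 1.

x=1, y=1, w=0, u=1, v=1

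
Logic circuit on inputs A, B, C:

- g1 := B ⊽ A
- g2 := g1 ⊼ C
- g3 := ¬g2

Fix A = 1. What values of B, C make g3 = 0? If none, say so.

Check with A = 1 and B=0, C=1:
g1 = B ⊽ A = 0 ⊽ 1 = 0
g2 = g1 ⊼ C = 0 ⊼ 1 = 1
g3 = ¬g2 = ¬1 = 0
So g3 = 0.

B=0, C=1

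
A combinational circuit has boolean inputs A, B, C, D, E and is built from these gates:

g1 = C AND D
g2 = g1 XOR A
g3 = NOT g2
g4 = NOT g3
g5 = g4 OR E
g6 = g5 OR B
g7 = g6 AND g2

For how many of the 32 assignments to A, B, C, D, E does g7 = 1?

g7 = g6 AND g2 must be 1, so both g6 = 1 and g2 = 1.
g6 = g5 OR B must be 1, so at least one of g5, B is 1.
Enumerating the 32 input combinations, 16 give g7 = 1 and 16 give g7 = 0.

16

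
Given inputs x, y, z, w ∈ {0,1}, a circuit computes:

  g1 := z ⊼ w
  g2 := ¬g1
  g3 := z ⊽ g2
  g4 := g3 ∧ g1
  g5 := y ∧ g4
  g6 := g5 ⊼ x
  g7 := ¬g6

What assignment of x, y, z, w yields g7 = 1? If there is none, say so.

x=1 y=1 z=0 w=0

g7 = ¬g6 must be 1, so g6 = 0.
g6 = g5 ⊼ x must be 0, so both g5 = 1 and x = 1.
Check with x=1 y=1 z=0 w=0:
g1 = z ⊼ w = 0 ⊼ 0 = 1
g2 = ¬g1 = ¬1 = 0
g3 = z ⊽ g2 = 0 ⊽ 0 = 1
g4 = g3 ∧ g1 = 1 ∧ 1 = 1
g5 = y ∧ g4 = 1 ∧ 1 = 1
g6 = g5 ⊼ x = 1 ⊼ 1 = 0
g7 = ¬g6 = ¬0 = 1
So g7 = 1 as required.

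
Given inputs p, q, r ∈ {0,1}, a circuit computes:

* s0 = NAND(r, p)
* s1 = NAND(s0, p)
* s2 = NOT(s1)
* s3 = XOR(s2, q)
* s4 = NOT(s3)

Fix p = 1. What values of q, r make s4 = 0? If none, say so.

q=1, r=1

s4 = NOT(s3) must be 0, so s3 = 1.
s3 = XOR(s2, q) must be 1, so s2 and q differ.
Check with p = 1 and q=1, r=1:
s0 = NAND(r, p) = NAND(1, 1) = 0
s1 = NAND(s0, p) = NAND(0, 1) = 1
s2 = NOT(s1) = NOT 1 = 0
s3 = XOR(s2, q) = XOR(0, 1) = 1
s4 = NOT(s3) = NOT 1 = 0
So s4 = 0.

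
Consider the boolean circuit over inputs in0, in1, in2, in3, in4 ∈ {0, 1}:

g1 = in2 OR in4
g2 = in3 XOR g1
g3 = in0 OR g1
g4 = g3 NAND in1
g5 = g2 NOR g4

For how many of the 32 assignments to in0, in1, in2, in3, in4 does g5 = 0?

25

g5 = g2 NOR g4 must be 0, so at least one of g2, g4 is 1.
Enumerating the 32 input combinations, 25 give g5 = 0 and 7 give g5 = 1.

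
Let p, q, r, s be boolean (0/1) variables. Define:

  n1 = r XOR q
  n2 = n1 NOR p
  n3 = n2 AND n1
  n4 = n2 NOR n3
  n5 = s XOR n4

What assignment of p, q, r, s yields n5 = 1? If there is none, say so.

p=0 q=1 r=1 s=1

n5 = s XOR n4 must be 1, so s and n4 differ.
Check with p=0 q=1 r=1 s=1:
n1 = r XOR q = 1 XOR 1 = 0
n2 = n1 NOR p = 0 NOR 0 = 1
n3 = n2 AND n1 = 1 AND 0 = 0
n4 = n2 NOR n3 = 1 NOR 0 = 0
n5 = s XOR n4 = 1 XOR 0 = 1
So n5 = 1 as required.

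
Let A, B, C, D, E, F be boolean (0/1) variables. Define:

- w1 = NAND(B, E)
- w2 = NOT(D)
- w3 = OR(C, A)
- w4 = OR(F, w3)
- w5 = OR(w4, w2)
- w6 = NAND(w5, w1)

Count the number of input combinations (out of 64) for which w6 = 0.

45

w6 = NAND(w5, w1) must be 0, so both w5 = 1 and w1 = 1.
Enumerating the 64 input combinations, 45 give w6 = 0 and 19 give w6 = 1.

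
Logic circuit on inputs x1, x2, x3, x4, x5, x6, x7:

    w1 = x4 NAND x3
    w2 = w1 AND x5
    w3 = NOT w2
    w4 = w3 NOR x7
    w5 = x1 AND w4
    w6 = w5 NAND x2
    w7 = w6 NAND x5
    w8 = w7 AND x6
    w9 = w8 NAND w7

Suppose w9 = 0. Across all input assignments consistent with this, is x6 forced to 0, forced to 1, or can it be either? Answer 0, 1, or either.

w9 = w8 NAND w7 must be 0, so both w8 = 1 and w7 = 1.
w8 = w7 AND x6 must be 1, so both w7 = 1 and x6 = 1.
Every assignment with w9 = 0 has x6 = 1; there are 35 such assignment(s).

1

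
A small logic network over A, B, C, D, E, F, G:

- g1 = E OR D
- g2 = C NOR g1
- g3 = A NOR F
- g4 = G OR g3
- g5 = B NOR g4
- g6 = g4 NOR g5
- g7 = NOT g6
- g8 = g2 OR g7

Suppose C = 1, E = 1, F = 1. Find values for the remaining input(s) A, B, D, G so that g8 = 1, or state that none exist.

g8 = g2 OR g7 must be 1, so at least one of g2, g7 is 1.
Check with C = 1, E = 1, F = 1 and A=0, B=1, D=0, G=1:
g1 = E OR D = 1 OR 0 = 1
g2 = C NOR g1 = 1 NOR 1 = 0
g3 = A NOR F = 0 NOR 1 = 0
g4 = G OR g3 = 1 OR 0 = 1
g5 = B NOR g4 = 1 NOR 1 = 0
g6 = g4 NOR g5 = 1 NOR 0 = 0
g7 = NOT g6 = NOT 0 = 1
g8 = g2 OR g7 = 0 OR 1 = 1
So g8 = 1.

A=0, B=1, D=0, G=1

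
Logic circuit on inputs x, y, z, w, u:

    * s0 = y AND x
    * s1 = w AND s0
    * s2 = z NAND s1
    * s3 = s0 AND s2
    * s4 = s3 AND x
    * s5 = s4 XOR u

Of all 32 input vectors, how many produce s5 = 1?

s5 = s4 XOR u must be 1, so s4 and u differ.
Enumerating the 32 input combinations, 16 give s5 = 1 and 16 give s5 = 0.

16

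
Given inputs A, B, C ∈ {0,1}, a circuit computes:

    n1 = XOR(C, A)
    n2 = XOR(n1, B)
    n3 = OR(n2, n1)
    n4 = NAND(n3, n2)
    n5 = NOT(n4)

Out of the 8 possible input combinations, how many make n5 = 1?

n5 = NOT(n4) must be 1, so n4 = 0.
n4 = NAND(n3, n2) must be 0, so both n3 = 1 and n2 = 1.
n3 = OR(n2, n1) must be 1, so at least one of n2, n1 is 1.
Satisfying assignments:
  A=0, B=0, C=1
  A=0, B=1, C=0
  A=1, B=0, C=0
  A=1, B=1, C=1

4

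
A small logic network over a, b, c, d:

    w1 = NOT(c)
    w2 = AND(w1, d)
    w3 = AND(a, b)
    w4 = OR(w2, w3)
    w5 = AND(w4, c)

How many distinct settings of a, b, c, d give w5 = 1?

2

w5 = AND(w4, c) must be 1, so both w4 = 1 and c = 1.
w4 = OR(w2, w3) must be 1, so at least one of w2, w3 is 1.
Enumerating the 16 input combinations, 2 give w5 = 1 and 14 give w5 = 0.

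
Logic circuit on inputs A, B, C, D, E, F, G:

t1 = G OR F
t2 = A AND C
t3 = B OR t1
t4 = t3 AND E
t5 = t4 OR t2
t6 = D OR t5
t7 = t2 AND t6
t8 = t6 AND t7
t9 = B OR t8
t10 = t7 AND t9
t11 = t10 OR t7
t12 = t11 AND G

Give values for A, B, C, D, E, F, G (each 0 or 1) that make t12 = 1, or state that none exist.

t12 = t11 AND G must be 1, so both t11 = 1 and G = 1.
t11 = t10 OR t7 must be 1, so at least one of t10, t7 is 1.
Check with A=1 B=1 C=1 D=0 E=0 F=1 G=1:
t1 = G OR F = 1 OR 1 = 1
t2 = A AND C = 1 AND 1 = 1
t3 = B OR t1 = 1 OR 1 = 1
t4 = t3 AND E = 1 AND 0 = 0
t5 = t4 OR t2 = 0 OR 1 = 1
t6 = D OR t5 = 0 OR 1 = 1
t7 = t2 AND t6 = 1 AND 1 = 1
t8 = t6 AND t7 = 1 AND 1 = 1
t9 = B OR t8 = 1 OR 1 = 1
t10 = t7 AND t9 = 1 AND 1 = 1
t11 = t10 OR t7 = 1 OR 1 = 1
t12 = t11 AND G = 1 AND 1 = 1
So t12 = 1 as required.

A=1 B=1 C=1 D=0 E=0 F=1 G=1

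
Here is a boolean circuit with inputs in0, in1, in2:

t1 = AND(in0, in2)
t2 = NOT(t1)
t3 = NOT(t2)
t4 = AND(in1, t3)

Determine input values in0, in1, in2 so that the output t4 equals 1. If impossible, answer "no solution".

in0=1 in1=1 in2=1

t4 = AND(in1, t3) must be 1, so both in1 = 1 and t3 = 1.
t3 = NOT(t2) must be 1, so t2 = 0.
Check with in0=1 in1=1 in2=1:
t1 = AND(in0, in2) = AND(1, 1) = 1
t2 = NOT(t1) = NOT 1 = 0
t3 = NOT(t2) = NOT 0 = 1
t4 = AND(in1, t3) = AND(1, 1) = 1
So t4 = 1 as required.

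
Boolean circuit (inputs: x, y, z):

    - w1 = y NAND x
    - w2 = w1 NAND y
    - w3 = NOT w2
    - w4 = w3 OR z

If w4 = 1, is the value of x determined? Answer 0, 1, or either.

Both values of x occur among assignments with w4 = 1:
  x=0: x=0, y=0, z=1
  x=1: x=1, y=0, z=1

either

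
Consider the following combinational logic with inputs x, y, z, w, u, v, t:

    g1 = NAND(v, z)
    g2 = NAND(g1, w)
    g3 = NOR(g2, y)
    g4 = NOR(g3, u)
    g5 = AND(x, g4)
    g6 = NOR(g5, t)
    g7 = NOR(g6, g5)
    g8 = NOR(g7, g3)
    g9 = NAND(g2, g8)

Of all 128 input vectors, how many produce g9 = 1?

78

g9 = NAND(g2, g8) must be 1, so at least one of g2, g8 is 0.
Enumerating the 128 input combinations, 78 give g9 = 1 and 50 give g9 = 0.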